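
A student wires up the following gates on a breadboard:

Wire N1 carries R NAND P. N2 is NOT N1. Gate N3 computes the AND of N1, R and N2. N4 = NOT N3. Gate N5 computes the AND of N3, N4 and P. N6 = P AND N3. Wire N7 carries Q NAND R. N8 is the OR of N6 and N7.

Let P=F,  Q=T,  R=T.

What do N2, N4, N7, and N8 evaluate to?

N2 = F, N4 = T, N7 = F, N8 = F

N1 = R NAND P = T NAND F = T
N2 = NOT N1 = NOT T = F
N3 = N1 AND R AND N2 = T AND T AND F = F
N4 = NOT N3 = NOT F = T
N6 = P AND N3 = F AND F = F
N7 = Q NAND R = T NAND T = F
N8 = N6 OR N7 = F OR F = F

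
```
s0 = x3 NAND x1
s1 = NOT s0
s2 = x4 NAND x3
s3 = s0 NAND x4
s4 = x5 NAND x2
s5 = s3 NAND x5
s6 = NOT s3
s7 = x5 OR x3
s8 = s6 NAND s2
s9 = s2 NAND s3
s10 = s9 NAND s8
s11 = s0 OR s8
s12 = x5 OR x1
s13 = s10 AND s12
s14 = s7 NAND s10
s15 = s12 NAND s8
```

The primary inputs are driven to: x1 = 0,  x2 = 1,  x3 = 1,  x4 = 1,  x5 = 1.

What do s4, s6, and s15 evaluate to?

s0 = x3 NAND x1 = 1 NAND 0 = 1
s2 = x4 NAND x3 = 1 NAND 1 = 0
s3 = s0 NAND x4 = 1 NAND 1 = 0
s4 = x5 NAND x2 = 1 NAND 1 = 0
s6 = NOT s3 = NOT 0 = 1
s8 = s6 NAND s2 = 1 NAND 0 = 1
s12 = x5 OR x1 = 1 OR 0 = 1
s15 = s12 NAND s8 = 1 NAND 1 = 0

s4 = 0, s6 = 1, s15 = 0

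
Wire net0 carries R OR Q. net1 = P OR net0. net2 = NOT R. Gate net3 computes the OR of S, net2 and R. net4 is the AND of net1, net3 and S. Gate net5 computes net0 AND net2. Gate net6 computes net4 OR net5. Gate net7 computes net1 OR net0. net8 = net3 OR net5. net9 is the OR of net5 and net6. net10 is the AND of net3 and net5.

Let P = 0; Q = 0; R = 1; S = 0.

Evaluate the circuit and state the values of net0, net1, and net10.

net0 = 1; net1 = 1; net10 = 0

net0 = R OR Q = 1 OR 0 = 1
net1 = P OR net0 = 0 OR 1 = 1
net2 = NOT R = NOT 1 = 0
net3 = S OR net2 OR R = 0 OR 0 OR 1 = 1
net5 = net0 AND net2 = 1 AND 0 = 0
net10 = net3 AND net5 = 1 AND 0 = 0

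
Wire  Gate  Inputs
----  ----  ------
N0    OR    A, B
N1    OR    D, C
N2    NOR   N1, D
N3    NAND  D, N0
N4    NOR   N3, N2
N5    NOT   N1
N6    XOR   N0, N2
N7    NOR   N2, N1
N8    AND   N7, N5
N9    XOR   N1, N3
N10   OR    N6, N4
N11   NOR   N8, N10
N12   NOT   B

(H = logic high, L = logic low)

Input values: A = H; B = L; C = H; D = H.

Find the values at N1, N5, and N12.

N1 = H, N5 = L, N12 = H

N1 = D OR C = H OR H = H
N5 = NOT N1 = NOT H = L
N12 = NOT B = NOT L = H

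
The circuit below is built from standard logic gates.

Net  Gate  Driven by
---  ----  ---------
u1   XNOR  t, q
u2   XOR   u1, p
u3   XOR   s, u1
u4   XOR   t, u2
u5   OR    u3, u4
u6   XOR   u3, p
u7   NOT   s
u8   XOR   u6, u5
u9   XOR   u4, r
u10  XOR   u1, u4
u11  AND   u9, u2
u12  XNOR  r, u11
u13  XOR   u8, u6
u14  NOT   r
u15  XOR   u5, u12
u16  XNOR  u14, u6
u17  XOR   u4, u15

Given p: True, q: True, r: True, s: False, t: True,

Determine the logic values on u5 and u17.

u1 = t XNOR q = True XNOR True = True
u2 = u1 XOR p = True XOR True = False
u3 = s XOR u1 = False XOR True = True
u4 = t XOR u2 = True XOR False = True
u5 = u3 OR u4 = True OR True = True
u9 = u4 XOR r = True XOR True = False
u11 = u9 AND u2 = False AND False = False
u12 = r XNOR u11 = True XNOR False = False
u15 = u5 XOR u12 = True XOR False = True
u17 = u4 XOR u15 = True XOR True = False

u5 = True  u17 = False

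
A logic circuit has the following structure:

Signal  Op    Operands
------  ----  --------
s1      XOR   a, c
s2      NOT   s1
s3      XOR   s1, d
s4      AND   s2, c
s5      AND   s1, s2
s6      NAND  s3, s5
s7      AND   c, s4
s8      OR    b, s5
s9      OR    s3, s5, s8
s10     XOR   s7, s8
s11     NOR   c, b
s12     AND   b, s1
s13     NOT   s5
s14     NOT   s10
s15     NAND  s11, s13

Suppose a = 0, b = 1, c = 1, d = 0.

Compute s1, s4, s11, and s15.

s1 = a XOR c = 0 XOR 1 = 1
s2 = NOT s1 = NOT 1 = 0
s4 = s2 AND c = 0 AND 1 = 0
s5 = s1 AND s2 = 1 AND 0 = 0
s11 = c NOR b = 1 NOR 1 = 0
s13 = NOT s5 = NOT 0 = 1
s15 = s11 NAND s13 = 0 NAND 1 = 1

s1 = 1, s4 = 0, s11 = 0, s15 = 1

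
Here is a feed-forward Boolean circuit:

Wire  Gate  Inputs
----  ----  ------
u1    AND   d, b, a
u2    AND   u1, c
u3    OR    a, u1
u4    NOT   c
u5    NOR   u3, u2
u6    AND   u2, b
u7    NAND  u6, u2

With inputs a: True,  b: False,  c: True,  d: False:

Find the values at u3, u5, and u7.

u3 = True, u5 = False, u7 = True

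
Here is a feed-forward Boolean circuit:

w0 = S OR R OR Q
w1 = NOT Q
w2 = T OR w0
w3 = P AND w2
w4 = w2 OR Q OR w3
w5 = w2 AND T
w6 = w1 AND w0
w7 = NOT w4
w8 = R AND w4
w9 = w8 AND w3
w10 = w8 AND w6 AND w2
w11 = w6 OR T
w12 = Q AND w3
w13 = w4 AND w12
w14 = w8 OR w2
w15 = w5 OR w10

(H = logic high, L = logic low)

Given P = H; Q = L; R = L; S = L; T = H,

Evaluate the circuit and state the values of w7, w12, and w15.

w0 = S OR R OR Q = L OR L OR L = L
w1 = NOT Q = NOT L = H
w2 = T OR w0 = H OR L = H
w3 = P AND w2 = H AND H = H
w4 = w2 OR Q OR w3 = H OR L OR H = H
w5 = w2 AND T = H AND H = H
w6 = w1 AND w0 = H AND L = L
w7 = NOT w4 = NOT H = L
w8 = R AND w4 = L AND H = L
w10 = w8 AND w6 AND w2 = L AND L AND H = L
w12 = Q AND w3 = L AND H = L
w15 = w5 OR w10 = H OR L = H

w7 = L; w12 = L; w15 = H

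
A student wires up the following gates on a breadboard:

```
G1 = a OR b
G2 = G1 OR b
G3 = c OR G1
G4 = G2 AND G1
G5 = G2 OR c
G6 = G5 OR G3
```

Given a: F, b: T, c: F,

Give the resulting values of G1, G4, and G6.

G1 = T, G4 = T, G6 = T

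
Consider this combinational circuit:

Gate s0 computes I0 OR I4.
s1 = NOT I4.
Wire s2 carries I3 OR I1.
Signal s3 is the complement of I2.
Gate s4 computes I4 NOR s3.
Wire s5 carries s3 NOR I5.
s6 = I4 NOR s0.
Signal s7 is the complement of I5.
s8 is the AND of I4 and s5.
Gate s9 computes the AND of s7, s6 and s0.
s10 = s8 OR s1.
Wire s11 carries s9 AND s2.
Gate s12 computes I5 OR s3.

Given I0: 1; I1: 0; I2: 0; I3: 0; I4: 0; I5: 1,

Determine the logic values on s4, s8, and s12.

s4 = 0; s8 = 0; s12 = 1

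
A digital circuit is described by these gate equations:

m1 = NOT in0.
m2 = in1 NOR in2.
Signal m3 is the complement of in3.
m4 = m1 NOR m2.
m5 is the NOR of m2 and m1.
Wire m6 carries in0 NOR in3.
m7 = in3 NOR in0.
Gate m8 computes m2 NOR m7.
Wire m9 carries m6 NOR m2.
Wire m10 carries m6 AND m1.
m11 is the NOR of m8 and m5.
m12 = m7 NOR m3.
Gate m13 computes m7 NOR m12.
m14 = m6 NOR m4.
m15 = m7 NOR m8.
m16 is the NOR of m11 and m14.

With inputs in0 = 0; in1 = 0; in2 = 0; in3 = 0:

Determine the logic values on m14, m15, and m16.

m14 = 0  m15 = 0  m16 = 0

m1 = NOT in0 = NOT 0 = 1
m2 = in1 NOR in2 = 0 NOR 0 = 1
m4 = m1 NOR m2 = 1 NOR 1 = 0
m5 = m2 NOR m1 = 1 NOR 1 = 0
m6 = in0 NOR in3 = 0 NOR 0 = 1
m7 = in3 NOR in0 = 0 NOR 0 = 1
m8 = m2 NOR m7 = 1 NOR 1 = 0
m11 = m8 NOR m5 = 0 NOR 0 = 1
m14 = m6 NOR m4 = 1 NOR 0 = 0
m15 = m7 NOR m8 = 1 NOR 0 = 0
m16 = m11 NOR m14 = 1 NOR 0 = 0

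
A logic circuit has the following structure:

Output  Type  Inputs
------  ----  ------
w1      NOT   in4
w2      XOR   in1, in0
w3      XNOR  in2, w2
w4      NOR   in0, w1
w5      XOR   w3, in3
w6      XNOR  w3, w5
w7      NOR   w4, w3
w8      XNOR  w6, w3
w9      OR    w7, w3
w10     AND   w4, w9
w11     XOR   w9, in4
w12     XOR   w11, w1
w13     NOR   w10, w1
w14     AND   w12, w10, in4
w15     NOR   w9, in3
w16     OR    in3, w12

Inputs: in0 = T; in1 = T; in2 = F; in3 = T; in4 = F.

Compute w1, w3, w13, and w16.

w1 = NOT in4 = NOT F = T
w2 = in1 XOR in0 = T XOR T = F
w3 = in2 XNOR w2 = F XNOR F = T
w4 = in0 NOR w1 = T NOR T = F
w7 = w4 NOR w3 = F NOR T = F
w9 = w7 OR w3 = F OR T = T
w10 = w4 AND w9 = F AND T = F
w11 = w9 XOR in4 = T XOR F = T
w12 = w11 XOR w1 = T XOR T = F
w13 = w10 NOR w1 = F NOR T = F
w16 = in3 OR w12 = T OR F = T

w1 = T, w3 = T, w13 = F, w16 = T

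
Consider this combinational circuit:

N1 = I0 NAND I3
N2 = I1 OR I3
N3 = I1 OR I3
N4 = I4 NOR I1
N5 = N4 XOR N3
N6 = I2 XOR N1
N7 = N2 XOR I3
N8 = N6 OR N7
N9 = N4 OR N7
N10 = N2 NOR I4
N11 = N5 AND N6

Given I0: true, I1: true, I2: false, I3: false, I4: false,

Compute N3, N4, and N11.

N3 = true; N4 = false; N11 = true

N1 = I0 NAND I3 = true NAND false = true
N3 = I1 OR I3 = true OR false = true
N4 = I4 NOR I1 = false NOR true = false
N5 = N4 XOR N3 = false XOR true = true
N6 = I2 XOR N1 = false XOR true = true
N11 = N5 AND N6 = true AND true = true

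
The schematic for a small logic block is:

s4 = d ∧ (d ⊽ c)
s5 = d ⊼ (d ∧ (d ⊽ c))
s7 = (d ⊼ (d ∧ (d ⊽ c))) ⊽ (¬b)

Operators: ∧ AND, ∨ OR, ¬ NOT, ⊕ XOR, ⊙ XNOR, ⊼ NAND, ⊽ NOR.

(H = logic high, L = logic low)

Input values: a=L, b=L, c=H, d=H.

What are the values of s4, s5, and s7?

s4 = L; s5 = H; s7 = L

s4 = H ∧ (H ⊽ H) = L
s5 = H ⊼ (H ∧ (H ⊽ H)) = H
s7 = (H ⊼ (H ∧ (H ⊽ H))) ⊽ (¬L) = L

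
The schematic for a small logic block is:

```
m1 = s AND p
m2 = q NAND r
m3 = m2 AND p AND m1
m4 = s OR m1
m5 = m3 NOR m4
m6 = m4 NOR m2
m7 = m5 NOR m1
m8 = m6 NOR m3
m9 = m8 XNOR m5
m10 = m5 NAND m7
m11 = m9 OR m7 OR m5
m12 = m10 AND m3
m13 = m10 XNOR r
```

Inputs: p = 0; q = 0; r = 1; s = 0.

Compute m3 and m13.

m1 = s AND p = 0 AND 0 = 0
m2 = q NAND r = 0 NAND 1 = 1
m3 = m2 AND p AND m1 = 1 AND 0 AND 0 = 0
m4 = s OR m1 = 0 OR 0 = 0
m5 = m3 NOR m4 = 0 NOR 0 = 1
m7 = m5 NOR m1 = 1 NOR 0 = 0
m10 = m5 NAND m7 = 1 NAND 0 = 1
m13 = m10 XNOR r = 1 XNOR 1 = 1

m3 = 0, m13 = 1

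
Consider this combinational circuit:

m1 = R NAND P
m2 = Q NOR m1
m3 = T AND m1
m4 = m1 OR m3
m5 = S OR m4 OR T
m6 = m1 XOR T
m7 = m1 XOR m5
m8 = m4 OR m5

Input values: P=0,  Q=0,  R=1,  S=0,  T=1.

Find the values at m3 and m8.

m3 = 1; m8 = 1

m1 = R NAND P = 1 NAND 0 = 1
m3 = T AND m1 = 1 AND 1 = 1
m4 = m1 OR m3 = 1 OR 1 = 1
m5 = S OR m4 OR T = 0 OR 1 OR 1 = 1
m8 = m4 OR m5 = 1 OR 1 = 1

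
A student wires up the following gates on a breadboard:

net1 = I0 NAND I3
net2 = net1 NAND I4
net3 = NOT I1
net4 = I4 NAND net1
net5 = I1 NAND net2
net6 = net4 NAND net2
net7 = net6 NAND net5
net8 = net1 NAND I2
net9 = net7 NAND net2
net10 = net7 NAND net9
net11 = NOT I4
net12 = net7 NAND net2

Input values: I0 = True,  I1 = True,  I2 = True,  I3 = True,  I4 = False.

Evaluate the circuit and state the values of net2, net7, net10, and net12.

net1 = I0 NAND I3 = True NAND True = False
net2 = net1 NAND I4 = False NAND False = True
net4 = I4 NAND net1 = False NAND False = True
net5 = I1 NAND net2 = True NAND True = False
net6 = net4 NAND net2 = True NAND True = False
net7 = net6 NAND net5 = False NAND False = True
net9 = net7 NAND net2 = True NAND True = False
net10 = net7 NAND net9 = True NAND False = True
net12 = net7 NAND net2 = True NAND True = False

net2 = True; net7 = True; net10 = True; net12 = False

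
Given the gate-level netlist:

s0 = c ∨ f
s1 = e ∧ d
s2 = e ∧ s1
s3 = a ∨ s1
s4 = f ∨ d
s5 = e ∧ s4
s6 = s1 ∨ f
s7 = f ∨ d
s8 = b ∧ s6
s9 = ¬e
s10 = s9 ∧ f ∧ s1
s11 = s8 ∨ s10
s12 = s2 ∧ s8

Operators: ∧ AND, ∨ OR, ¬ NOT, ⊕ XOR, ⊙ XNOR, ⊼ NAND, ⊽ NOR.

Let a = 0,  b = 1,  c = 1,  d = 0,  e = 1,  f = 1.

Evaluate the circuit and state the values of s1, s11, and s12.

s1 = 0; s11 = 1; s12 = 0

s1 = e AND d = 1 AND 0 = 0
s2 = e AND s1 = 1 AND 0 = 0
s6 = s1 OR f = 0 OR 1 = 1
s8 = b AND s6 = 1 AND 1 = 1
s9 = NOT e = NOT 1 = 0
s10 = s9 AND f AND s1 = 0 AND 1 AND 0 = 0
s11 = s8 OR s10 = 1 OR 0 = 1
s12 = s2 AND s8 = 0 AND 1 = 0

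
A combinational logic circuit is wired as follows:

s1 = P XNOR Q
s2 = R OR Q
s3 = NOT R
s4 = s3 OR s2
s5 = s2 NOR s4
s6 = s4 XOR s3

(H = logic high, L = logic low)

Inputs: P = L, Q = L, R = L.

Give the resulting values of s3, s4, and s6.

s3 = H, s4 = H, s6 = L

s2 = R OR Q = L OR L = L
s3 = NOT R = NOT L = H
s4 = s3 OR s2 = H OR L = H
s6 = s4 XOR s3 = H XOR H = L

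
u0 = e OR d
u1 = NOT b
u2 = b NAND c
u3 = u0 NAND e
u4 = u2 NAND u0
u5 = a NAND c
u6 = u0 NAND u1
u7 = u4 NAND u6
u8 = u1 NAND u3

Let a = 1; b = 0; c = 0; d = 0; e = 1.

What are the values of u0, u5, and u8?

u0 = e OR d = 1 OR 0 = 1
u1 = NOT b = NOT 0 = 1
u3 = u0 NAND e = 1 NAND 1 = 0
u5 = a NAND c = 1 NAND 0 = 1
u8 = u1 NAND u3 = 1 NAND 0 = 1

u0 = 1, u5 = 1, u8 = 1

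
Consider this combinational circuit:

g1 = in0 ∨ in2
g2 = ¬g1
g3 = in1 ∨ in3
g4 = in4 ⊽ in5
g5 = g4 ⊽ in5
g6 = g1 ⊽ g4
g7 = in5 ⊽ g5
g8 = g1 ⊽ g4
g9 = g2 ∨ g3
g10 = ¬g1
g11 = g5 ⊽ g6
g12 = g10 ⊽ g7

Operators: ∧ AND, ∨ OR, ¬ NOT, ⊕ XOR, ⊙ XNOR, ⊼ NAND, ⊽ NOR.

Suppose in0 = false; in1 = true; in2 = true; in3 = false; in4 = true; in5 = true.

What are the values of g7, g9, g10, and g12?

g1 = in0 OR in2 = false OR true = true
g2 = NOT g1 = NOT true = false
g3 = in1 OR in3 = true OR false = true
g4 = in4 NOR in5 = true NOR true = false
g5 = g4 NOR in5 = false NOR true = false
g7 = in5 NOR g5 = true NOR false = false
g9 = g2 OR g3 = false OR true = true
g10 = NOT g1 = NOT true = false
g12 = g10 NOR g7 = false NOR false = true

g7 = false; g9 = true; g10 = false; g12 = true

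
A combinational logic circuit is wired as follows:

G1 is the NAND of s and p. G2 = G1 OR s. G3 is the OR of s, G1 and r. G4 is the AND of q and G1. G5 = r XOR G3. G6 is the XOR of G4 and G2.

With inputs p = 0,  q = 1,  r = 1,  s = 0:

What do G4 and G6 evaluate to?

G1 = s NAND p = 0 NAND 0 = 1
G2 = G1 OR s = 1 OR 0 = 1
G4 = q AND G1 = 1 AND 1 = 1
G6 = G4 XOR G2 = 1 XOR 1 = 0

G4 = 1, G6 = 0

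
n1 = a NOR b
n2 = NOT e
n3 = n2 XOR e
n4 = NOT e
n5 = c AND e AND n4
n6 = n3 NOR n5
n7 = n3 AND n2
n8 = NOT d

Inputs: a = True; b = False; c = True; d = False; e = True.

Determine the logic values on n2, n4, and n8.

n2 = NOT e = NOT True = False
n4 = NOT e = NOT True = False
n8 = NOT d = NOT False = True

n2 = False  n4 = False  n8 = True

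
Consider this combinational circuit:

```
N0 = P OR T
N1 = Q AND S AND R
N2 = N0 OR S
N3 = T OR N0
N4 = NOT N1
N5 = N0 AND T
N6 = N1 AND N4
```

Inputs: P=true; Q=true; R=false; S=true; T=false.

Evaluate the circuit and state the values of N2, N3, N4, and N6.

N0 = P OR T = true OR false = true
N1 = Q AND S AND R = true AND true AND false = false
N2 = N0 OR S = true OR true = true
N3 = T OR N0 = false OR true = true
N4 = NOT N1 = NOT false = true
N6 = N1 AND N4 = false AND true = false

N2 = true, N3 = true, N4 = true, N6 = false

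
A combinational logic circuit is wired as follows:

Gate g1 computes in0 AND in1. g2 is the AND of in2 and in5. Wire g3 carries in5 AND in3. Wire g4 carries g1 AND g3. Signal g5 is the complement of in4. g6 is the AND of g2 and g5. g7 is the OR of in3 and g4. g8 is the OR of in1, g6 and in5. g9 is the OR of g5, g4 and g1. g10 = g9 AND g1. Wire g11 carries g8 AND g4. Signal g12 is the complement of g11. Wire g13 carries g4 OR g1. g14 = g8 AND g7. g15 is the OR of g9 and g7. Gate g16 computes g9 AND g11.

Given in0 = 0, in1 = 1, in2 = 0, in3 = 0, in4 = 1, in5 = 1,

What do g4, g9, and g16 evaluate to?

g4 = 0, g9 = 0, g16 = 0

g1 = in0 AND in1 = 0 AND 1 = 0
g2 = in2 AND in5 = 0 AND 1 = 0
g3 = in5 AND in3 = 1 AND 0 = 0
g4 = g1 AND g3 = 0 AND 0 = 0
g5 = NOT in4 = NOT 1 = 0
g6 = g2 AND g5 = 0 AND 0 = 0
g8 = in1 OR g6 OR in5 = 1 OR 0 OR 1 = 1
g9 = g5 OR g4 OR g1 = 0 OR 0 OR 0 = 0
g11 = g8 AND g4 = 1 AND 0 = 0
g16 = g9 AND g11 = 0 AND 0 = 0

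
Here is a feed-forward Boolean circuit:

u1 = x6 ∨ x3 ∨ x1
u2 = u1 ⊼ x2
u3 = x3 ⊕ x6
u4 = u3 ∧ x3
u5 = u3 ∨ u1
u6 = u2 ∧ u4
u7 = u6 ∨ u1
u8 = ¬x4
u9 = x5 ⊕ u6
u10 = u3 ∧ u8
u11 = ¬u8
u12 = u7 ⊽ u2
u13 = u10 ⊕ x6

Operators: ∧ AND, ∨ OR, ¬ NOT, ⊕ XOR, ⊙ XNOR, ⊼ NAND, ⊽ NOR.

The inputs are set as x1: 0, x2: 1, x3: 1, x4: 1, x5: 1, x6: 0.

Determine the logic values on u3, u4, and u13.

u3 = x3 XOR x6 = 1 XOR 0 = 1
u4 = u3 AND x3 = 1 AND 1 = 1
u8 = NOT x4 = NOT 1 = 0
u10 = u3 AND u8 = 1 AND 0 = 0
u13 = u10 XOR x6 = 0 XOR 0 = 0

u3 = 1, u4 = 1, u13 = 0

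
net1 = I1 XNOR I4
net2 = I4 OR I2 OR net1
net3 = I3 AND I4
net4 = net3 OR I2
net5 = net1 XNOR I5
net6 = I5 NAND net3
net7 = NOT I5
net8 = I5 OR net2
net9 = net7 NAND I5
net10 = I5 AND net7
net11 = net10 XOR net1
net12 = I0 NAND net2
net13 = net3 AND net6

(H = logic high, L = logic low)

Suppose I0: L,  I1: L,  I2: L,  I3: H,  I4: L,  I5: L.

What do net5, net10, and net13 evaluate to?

net5 = L; net10 = L; net13 = L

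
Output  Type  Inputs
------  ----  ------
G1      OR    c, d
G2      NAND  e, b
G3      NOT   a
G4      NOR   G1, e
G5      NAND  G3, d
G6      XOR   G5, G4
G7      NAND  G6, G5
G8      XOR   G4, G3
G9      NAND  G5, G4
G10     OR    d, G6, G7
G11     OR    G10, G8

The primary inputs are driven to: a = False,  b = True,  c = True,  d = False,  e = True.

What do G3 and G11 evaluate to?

G3 = True  G11 = True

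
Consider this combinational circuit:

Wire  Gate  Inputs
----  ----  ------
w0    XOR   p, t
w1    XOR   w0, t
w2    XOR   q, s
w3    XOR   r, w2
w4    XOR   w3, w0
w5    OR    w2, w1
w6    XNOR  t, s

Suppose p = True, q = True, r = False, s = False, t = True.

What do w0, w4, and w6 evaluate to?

w0 = p XOR t = True XOR True = False
w2 = q XOR s = True XOR False = True
w3 = r XOR w2 = False XOR True = True
w4 = w3 XOR w0 = True XOR False = True
w6 = t XNOR s = True XNOR False = False

w0 = False; w4 = True; w6 = False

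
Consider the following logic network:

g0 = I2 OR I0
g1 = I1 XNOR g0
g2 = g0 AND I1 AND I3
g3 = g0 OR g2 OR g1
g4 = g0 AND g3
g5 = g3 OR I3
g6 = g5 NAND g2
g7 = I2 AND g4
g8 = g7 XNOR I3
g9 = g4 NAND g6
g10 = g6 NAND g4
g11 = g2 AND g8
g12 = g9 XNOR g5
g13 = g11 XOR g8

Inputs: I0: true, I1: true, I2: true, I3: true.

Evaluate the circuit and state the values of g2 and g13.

g2 = true; g13 = false

g0 = I2 OR I0 = true OR true = true
g1 = I1 XNOR g0 = true XNOR true = true
g2 = g0 AND I1 AND I3 = true AND true AND true = true
g3 = g0 OR g2 OR g1 = true OR true OR true = true
g4 = g0 AND g3 = true AND true = true
g7 = I2 AND g4 = true AND true = true
g8 = g7 XNOR I3 = true XNOR true = true
g11 = g2 AND g8 = true AND true = true
g13 = g11 XOR g8 = true XOR true = false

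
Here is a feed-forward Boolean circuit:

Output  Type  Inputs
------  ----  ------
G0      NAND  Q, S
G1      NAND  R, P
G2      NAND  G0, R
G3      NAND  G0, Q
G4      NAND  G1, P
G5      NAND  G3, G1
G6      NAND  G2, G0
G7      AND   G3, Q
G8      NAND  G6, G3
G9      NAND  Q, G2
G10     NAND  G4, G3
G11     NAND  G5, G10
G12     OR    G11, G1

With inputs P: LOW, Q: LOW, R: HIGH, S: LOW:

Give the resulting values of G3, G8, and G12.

G3 = HIGH; G8 = LOW; G12 = HIGH

G0 = Q NAND S = LOW NAND LOW = HIGH
G1 = R NAND P = HIGH NAND LOW = HIGH
G2 = G0 NAND R = HIGH NAND HIGH = LOW
G3 = G0 NAND Q = HIGH NAND LOW = HIGH
G4 = G1 NAND P = HIGH NAND LOW = HIGH
G5 = G3 NAND G1 = HIGH NAND HIGH = LOW
G6 = G2 NAND G0 = LOW NAND HIGH = HIGH
G8 = G6 NAND G3 = HIGH NAND HIGH = LOW
G10 = G4 NAND G3 = HIGH NAND HIGH = LOW
G11 = G5 NAND G10 = LOW NAND LOW = HIGH
G12 = G11 OR G1 = HIGH OR HIGH = HIGH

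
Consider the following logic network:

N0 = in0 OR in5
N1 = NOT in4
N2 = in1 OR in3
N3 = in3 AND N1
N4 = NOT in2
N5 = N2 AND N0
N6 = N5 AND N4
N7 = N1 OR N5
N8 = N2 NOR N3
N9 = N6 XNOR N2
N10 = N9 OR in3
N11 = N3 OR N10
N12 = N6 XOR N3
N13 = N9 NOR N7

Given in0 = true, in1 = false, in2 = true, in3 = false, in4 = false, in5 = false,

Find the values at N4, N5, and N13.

N0 = in0 OR in5 = true OR false = true
N1 = NOT in4 = NOT false = true
N2 = in1 OR in3 = false OR false = false
N4 = NOT in2 = NOT true = false
N5 = N2 AND N0 = false AND true = false
N6 = N5 AND N4 = false AND false = false
N7 = N1 OR N5 = true OR false = true
N9 = N6 XNOR N2 = false XNOR false = true
N13 = N9 NOR N7 = true NOR true = false

N4 = false, N5 = false, N13 = false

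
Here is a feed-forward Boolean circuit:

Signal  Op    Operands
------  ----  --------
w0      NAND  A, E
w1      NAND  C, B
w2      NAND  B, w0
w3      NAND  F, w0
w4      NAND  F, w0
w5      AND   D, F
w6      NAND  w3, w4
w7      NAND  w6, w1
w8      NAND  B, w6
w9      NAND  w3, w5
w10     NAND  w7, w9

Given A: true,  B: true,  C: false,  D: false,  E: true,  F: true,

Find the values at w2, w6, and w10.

w2 = true, w6 = false, w10 = false

w0 = A NAND E = true NAND true = false
w1 = C NAND B = false NAND true = true
w2 = B NAND w0 = true NAND false = true
w3 = F NAND w0 = true NAND false = true
w4 = F NAND w0 = true NAND false = true
w5 = D AND F = false AND true = false
w6 = w3 NAND w4 = true NAND true = false
w7 = w6 NAND w1 = false NAND true = true
w9 = w3 NAND w5 = true NAND false = true
w10 = w7 NAND w9 = true NAND true = false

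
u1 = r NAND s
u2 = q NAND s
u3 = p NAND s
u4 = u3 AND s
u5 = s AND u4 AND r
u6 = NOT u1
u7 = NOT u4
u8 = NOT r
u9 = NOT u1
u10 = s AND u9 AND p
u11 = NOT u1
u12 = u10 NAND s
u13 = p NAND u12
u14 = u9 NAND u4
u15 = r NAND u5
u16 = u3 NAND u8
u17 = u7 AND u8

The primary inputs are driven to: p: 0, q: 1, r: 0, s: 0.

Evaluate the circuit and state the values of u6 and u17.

u6 = 0, u17 = 1

u1 = r NAND s = 0 NAND 0 = 1
u3 = p NAND s = 0 NAND 0 = 1
u4 = u3 AND s = 1 AND 0 = 0
u6 = NOT u1 = NOT 1 = 0
u7 = NOT u4 = NOT 0 = 1
u8 = NOT r = NOT 0 = 1
u17 = u7 AND u8 = 1 AND 1 = 1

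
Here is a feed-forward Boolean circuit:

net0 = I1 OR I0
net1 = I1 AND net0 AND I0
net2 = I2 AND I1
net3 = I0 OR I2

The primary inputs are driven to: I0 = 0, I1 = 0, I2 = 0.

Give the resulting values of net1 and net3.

net1 = 0, net3 = 0

net0 = I1 OR I0 = 0 OR 0 = 0
net1 = I1 AND net0 AND I0 = 0 AND 0 AND 0 = 0
net3 = I0 OR I2 = 0 OR 0 = 0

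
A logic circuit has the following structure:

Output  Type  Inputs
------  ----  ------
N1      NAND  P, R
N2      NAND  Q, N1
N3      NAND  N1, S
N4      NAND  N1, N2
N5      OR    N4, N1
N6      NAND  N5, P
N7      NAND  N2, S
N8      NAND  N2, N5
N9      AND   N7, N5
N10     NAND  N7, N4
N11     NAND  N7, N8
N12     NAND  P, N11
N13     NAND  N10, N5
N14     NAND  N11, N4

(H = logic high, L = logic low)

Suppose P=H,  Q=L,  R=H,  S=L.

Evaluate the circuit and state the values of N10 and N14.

N10 = L; N14 = L

N1 = P NAND R = H NAND H = L
N2 = Q NAND N1 = L NAND L = H
N4 = N1 NAND N2 = L NAND H = H
N5 = N4 OR N1 = H OR L = H
N7 = N2 NAND S = H NAND L = H
N8 = N2 NAND N5 = H NAND H = L
N10 = N7 NAND N4 = H NAND H = L
N11 = N7 NAND N8 = H NAND L = H
N14 = N11 NAND N4 = H NAND H = L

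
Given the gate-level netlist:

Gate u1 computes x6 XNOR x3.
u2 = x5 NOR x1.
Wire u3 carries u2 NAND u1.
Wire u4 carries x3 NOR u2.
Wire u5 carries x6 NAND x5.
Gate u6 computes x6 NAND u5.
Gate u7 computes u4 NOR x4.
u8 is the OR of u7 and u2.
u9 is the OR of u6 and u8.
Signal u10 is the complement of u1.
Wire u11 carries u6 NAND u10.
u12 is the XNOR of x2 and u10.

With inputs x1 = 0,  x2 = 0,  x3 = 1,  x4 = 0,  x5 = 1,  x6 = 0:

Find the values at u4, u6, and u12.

u4 = 0, u6 = 1, u12 = 0

u1 = x6 XNOR x3 = 0 XNOR 1 = 0
u2 = x5 NOR x1 = 1 NOR 0 = 0
u4 = x3 NOR u2 = 1 NOR 0 = 0
u5 = x6 NAND x5 = 0 NAND 1 = 1
u6 = x6 NAND u5 = 0 NAND 1 = 1
u10 = NOT u1 = NOT 0 = 1
u12 = x2 XNOR u10 = 0 XNOR 1 = 0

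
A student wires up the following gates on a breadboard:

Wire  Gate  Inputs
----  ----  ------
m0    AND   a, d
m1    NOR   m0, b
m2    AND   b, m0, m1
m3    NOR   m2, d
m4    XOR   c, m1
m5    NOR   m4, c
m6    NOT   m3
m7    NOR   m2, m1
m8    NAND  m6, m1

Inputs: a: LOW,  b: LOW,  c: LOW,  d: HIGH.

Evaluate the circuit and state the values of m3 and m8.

m3 = LOW  m8 = LOW

m0 = a AND d = LOW AND HIGH = LOW
m1 = m0 NOR b = LOW NOR LOW = HIGH
m2 = b AND m0 AND m1 = LOW AND LOW AND HIGH = LOW
m3 = m2 NOR d = LOW NOR HIGH = LOW
m6 = NOT m3 = NOT LOW = HIGH
m8 = m6 NAND m1 = HIGH NAND HIGH = LOW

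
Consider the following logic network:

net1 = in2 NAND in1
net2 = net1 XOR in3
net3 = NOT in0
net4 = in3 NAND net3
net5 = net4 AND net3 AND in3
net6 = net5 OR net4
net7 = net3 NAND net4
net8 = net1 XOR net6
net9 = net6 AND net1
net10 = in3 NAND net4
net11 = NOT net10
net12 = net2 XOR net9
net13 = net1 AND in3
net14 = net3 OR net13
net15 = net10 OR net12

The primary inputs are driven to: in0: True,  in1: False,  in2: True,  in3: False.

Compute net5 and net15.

net5 = False; net15 = True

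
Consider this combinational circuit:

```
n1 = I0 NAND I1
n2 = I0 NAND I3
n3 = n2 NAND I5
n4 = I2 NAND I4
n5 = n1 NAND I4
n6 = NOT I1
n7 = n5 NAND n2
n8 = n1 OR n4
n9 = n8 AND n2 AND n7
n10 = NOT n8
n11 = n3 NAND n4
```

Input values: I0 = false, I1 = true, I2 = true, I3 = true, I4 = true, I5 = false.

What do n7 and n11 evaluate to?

n1 = I0 NAND I1 = false NAND true = true
n2 = I0 NAND I3 = false NAND true = true
n3 = n2 NAND I5 = true NAND false = true
n4 = I2 NAND I4 = true NAND true = false
n5 = n1 NAND I4 = true NAND true = false
n7 = n5 NAND n2 = false NAND true = true
n11 = n3 NAND n4 = true NAND false = true

n7 = true; n11 = true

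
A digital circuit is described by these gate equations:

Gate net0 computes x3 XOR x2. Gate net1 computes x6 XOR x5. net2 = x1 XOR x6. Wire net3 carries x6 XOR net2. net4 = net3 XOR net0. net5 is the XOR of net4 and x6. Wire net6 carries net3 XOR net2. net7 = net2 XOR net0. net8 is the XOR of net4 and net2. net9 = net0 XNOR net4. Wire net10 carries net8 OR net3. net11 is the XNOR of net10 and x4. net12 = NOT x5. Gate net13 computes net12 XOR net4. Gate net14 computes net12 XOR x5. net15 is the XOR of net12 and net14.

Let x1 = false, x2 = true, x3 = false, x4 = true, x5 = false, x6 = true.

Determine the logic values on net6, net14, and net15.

net6 = true  net14 = true  net15 = false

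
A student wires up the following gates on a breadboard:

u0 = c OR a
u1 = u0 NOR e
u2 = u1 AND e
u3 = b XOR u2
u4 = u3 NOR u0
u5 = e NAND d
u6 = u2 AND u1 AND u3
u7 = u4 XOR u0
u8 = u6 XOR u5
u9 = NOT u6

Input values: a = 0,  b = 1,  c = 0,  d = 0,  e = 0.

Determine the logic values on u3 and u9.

u3 = 1, u9 = 1

u0 = c OR a = 0 OR 0 = 0
u1 = u0 NOR e = 0 NOR 0 = 1
u2 = u1 AND e = 1 AND 0 = 0
u3 = b XOR u2 = 1 XOR 0 = 1
u6 = u2 AND u1 AND u3 = 0 AND 1 AND 1 = 0
u9 = NOT u6 = NOT 0 = 1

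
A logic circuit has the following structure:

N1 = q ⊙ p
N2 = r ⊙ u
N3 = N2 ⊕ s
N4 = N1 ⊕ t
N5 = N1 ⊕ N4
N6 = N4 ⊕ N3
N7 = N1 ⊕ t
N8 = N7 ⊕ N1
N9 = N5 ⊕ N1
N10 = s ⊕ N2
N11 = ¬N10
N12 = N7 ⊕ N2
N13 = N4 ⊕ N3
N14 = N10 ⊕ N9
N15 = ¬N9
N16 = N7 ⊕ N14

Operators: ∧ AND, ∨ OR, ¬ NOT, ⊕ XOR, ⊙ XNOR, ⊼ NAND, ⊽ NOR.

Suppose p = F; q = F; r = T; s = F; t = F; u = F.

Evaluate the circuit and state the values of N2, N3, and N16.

N2 = F  N3 = F  N16 = F

N1 = q XNOR p = F XNOR F = T
N2 = r XNOR u = T XNOR F = F
N3 = N2 XOR s = F XOR F = F
N4 = N1 XOR t = T XOR F = T
N5 = N1 XOR N4 = T XOR T = F
N7 = N1 XOR t = T XOR F = T
N9 = N5 XOR N1 = F XOR T = T
N10 = s XOR N2 = F XOR F = F
N14 = N10 XOR N9 = F XOR T = T
N16 = N7 XOR N14 = T XOR T = F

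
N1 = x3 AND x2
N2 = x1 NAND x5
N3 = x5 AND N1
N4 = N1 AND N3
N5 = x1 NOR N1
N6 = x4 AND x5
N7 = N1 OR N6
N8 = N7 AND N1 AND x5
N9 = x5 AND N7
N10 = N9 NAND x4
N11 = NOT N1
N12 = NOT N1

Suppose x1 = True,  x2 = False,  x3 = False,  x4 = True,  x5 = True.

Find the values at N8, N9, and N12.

N8 = False; N9 = True; N12 = True

N1 = x3 AND x2 = False AND False = False
N6 = x4 AND x5 = True AND True = True
N7 = N1 OR N6 = False OR True = True
N8 = N7 AND N1 AND x5 = True AND False AND True = False
N9 = x5 AND N7 = True AND True = True
N12 = NOT N1 = NOT False = True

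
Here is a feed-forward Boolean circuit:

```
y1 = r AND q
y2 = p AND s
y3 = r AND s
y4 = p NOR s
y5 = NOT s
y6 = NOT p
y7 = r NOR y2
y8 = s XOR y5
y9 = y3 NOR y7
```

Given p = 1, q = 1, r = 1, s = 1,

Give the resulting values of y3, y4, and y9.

y2 = p AND s = 1 AND 1 = 1
y3 = r AND s = 1 AND 1 = 1
y4 = p NOR s = 1 NOR 1 = 0
y7 = r NOR y2 = 1 NOR 1 = 0
y9 = y3 NOR y7 = 1 NOR 0 = 0

y3 = 1, y4 = 0, y9 = 0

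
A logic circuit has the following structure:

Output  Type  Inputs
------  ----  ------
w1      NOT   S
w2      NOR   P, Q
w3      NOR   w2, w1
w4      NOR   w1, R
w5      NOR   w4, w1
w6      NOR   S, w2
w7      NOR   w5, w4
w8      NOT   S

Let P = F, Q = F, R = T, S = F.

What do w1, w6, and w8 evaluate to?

w1 = T, w6 = F, w8 = T

w1 = NOT S = NOT F = T
w2 = P NOR Q = F NOR F = T
w6 = S NOR w2 = F NOR T = F
w8 = NOT S = NOT F = T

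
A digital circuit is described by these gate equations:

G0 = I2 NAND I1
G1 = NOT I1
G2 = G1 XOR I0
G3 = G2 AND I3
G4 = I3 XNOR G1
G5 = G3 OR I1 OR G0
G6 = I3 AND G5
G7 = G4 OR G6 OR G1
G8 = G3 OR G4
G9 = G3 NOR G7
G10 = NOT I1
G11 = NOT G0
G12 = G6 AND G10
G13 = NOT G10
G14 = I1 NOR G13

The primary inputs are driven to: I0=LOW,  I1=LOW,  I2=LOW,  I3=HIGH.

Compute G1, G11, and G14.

G1 = HIGH, G11 = LOW, G14 = HIGH

G0 = I2 NAND I1 = LOW NAND LOW = HIGH
G1 = NOT I1 = NOT LOW = HIGH
G10 = NOT I1 = NOT LOW = HIGH
G11 = NOT G0 = NOT HIGH = LOW
G13 = NOT G10 = NOT HIGH = LOW
G14 = I1 NOR G13 = LOW NOR LOW = HIGH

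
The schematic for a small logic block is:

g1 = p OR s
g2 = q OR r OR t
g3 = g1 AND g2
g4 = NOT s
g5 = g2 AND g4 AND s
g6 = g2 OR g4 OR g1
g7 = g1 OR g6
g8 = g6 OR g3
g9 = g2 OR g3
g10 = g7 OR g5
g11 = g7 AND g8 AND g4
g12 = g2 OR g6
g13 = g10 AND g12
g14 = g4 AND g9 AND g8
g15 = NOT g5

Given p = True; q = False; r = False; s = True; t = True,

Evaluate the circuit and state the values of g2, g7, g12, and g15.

g2 = True, g7 = True, g12 = True, g15 = True

g1 = p OR s = True OR True = True
g2 = q OR r OR t = False OR False OR True = True
g4 = NOT s = NOT True = False
g5 = g2 AND g4 AND s = True AND False AND True = False
g6 = g2 OR g4 OR g1 = True OR False OR True = True
g7 = g1 OR g6 = True OR True = True
g12 = g2 OR g6 = True OR True = True
g15 = NOT g5 = NOT False = True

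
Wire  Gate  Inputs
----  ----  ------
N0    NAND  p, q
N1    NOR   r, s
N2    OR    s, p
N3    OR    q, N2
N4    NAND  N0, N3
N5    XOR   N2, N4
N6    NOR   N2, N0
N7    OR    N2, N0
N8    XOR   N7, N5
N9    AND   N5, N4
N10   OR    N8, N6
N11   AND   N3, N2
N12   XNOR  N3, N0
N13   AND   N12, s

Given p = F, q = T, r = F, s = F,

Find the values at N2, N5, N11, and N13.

N0 = p NAND q = F NAND T = T
N2 = s OR p = F OR F = F
N3 = q OR N2 = T OR F = T
N4 = N0 NAND N3 = T NAND T = F
N5 = N2 XOR N4 = F XOR F = F
N11 = N3 AND N2 = T AND F = F
N12 = N3 XNOR N0 = T XNOR T = T
N13 = N12 AND s = T AND F = F

N2 = F  N5 = F  N11 = F  N13 = F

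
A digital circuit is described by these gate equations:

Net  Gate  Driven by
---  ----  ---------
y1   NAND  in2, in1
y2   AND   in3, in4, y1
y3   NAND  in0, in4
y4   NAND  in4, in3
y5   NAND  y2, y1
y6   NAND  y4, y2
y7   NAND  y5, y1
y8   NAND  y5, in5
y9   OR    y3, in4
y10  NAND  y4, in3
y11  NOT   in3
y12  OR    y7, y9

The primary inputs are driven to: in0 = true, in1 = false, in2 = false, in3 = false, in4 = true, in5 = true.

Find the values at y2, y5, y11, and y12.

y2 = false; y5 = true; y11 = true; y12 = true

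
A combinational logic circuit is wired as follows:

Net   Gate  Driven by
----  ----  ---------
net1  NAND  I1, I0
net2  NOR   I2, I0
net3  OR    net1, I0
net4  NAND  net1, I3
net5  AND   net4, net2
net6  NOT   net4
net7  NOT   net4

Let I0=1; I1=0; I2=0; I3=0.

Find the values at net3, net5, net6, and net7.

net3 = 1, net5 = 0, net6 = 0, net7 = 0

net1 = I1 NAND I0 = 0 NAND 1 = 1
net2 = I2 NOR I0 = 0 NOR 1 = 0
net3 = net1 OR I0 = 1 OR 1 = 1
net4 = net1 NAND I3 = 1 NAND 0 = 1
net5 = net4 AND net2 = 1 AND 0 = 0
net6 = NOT net4 = NOT 1 = 0
net7 = NOT net4 = NOT 1 = 0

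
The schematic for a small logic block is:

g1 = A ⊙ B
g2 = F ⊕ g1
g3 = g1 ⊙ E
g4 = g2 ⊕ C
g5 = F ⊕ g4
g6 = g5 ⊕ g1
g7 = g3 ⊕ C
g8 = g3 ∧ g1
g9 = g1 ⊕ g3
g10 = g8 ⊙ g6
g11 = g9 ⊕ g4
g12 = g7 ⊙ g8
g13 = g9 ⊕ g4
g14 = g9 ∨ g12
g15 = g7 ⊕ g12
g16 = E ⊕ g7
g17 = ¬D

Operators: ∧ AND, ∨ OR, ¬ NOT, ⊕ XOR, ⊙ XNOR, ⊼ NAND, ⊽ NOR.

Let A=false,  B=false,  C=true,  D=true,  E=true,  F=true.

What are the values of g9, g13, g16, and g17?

g1 = A XNOR B = false XNOR false = true
g2 = F XOR g1 = true XOR true = false
g3 = g1 XNOR E = true XNOR true = true
g4 = g2 XOR C = false XOR true = true
g7 = g3 XOR C = true XOR true = false
g9 = g1 XOR g3 = true XOR true = false
g13 = g9 XOR g4 = false XOR true = true
g16 = E XOR g7 = true XOR false = true
g17 = NOT D = NOT true = false

g9 = false  g13 = true  g16 = true  g17 = false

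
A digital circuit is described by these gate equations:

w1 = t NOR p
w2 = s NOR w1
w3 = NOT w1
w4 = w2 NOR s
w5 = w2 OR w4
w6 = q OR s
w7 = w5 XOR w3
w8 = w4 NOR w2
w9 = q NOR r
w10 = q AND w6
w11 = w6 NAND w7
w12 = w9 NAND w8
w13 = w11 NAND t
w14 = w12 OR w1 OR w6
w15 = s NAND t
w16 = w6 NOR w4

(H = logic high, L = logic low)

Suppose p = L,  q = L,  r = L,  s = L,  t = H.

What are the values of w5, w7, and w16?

w5 = H, w7 = L, w16 = H

w1 = t NOR p = H NOR L = L
w2 = s NOR w1 = L NOR L = H
w3 = NOT w1 = NOT L = H
w4 = w2 NOR s = H NOR L = L
w5 = w2 OR w4 = H OR L = H
w6 = q OR s = L OR L = L
w7 = w5 XOR w3 = H XOR H = L
w16 = w6 NOR w4 = L NOR L = H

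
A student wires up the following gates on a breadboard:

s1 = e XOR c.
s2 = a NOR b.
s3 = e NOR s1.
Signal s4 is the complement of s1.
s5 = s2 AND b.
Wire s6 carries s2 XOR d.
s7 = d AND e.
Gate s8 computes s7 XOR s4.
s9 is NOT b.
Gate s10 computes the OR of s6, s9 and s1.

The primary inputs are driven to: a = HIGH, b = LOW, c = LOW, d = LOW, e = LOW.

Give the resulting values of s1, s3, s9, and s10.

s1 = LOW; s3 = HIGH; s9 = HIGH; s10 = HIGH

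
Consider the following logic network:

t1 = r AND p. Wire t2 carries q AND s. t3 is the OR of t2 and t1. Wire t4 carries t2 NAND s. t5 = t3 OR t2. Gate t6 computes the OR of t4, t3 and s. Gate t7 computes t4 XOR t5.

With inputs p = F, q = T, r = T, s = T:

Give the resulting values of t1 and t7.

t1 = r AND p = T AND F = F
t2 = q AND s = T AND T = T
t3 = t2 OR t1 = T OR F = T
t4 = t2 NAND s = T NAND T = F
t5 = t3 OR t2 = T OR T = T
t7 = t4 XOR t5 = F XOR T = T

t1 = F  t7 = T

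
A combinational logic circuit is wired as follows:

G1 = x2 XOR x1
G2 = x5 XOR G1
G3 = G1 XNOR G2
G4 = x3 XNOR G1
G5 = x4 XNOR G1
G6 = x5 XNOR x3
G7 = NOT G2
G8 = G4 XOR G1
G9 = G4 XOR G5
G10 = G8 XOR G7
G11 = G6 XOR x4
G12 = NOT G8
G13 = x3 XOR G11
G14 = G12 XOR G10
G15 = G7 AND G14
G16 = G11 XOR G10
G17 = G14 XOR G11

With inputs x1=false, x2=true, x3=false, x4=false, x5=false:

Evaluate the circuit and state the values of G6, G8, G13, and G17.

G1 = x2 XOR x1 = true XOR false = true
G2 = x5 XOR G1 = false XOR true = true
G4 = x3 XNOR G1 = false XNOR true = false
G6 = x5 XNOR x3 = false XNOR false = true
G7 = NOT G2 = NOT true = false
G8 = G4 XOR G1 = false XOR true = true
G10 = G8 XOR G7 = true XOR false = true
G11 = G6 XOR x4 = true XOR false = true
G12 = NOT G8 = NOT true = false
G13 = x3 XOR G11 = false XOR true = true
G14 = G12 XOR G10 = false XOR true = true
G17 = G14 XOR G11 = true XOR true = false

G6 = true, G8 = true, G13 = true, G17 = false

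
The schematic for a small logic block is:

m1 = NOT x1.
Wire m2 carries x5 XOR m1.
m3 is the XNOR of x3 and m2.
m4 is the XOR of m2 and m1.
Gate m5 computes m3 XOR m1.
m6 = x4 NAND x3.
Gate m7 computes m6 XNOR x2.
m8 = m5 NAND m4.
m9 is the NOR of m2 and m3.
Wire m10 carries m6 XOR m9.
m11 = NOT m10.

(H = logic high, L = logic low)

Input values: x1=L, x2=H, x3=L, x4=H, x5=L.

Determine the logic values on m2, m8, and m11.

m2 = H  m8 = H  m11 = L

m1 = NOT x1 = NOT L = H
m2 = x5 XOR m1 = L XOR H = H
m3 = x3 XNOR m2 = L XNOR H = L
m4 = m2 XOR m1 = H XOR H = L
m5 = m3 XOR m1 = L XOR H = H
m6 = x4 NAND x3 = H NAND L = H
m8 = m5 NAND m4 = H NAND L = H
m9 = m2 NOR m3 = H NOR L = L
m10 = m6 XOR m9 = H XOR L = H
m11 = NOT m10 = NOT H = L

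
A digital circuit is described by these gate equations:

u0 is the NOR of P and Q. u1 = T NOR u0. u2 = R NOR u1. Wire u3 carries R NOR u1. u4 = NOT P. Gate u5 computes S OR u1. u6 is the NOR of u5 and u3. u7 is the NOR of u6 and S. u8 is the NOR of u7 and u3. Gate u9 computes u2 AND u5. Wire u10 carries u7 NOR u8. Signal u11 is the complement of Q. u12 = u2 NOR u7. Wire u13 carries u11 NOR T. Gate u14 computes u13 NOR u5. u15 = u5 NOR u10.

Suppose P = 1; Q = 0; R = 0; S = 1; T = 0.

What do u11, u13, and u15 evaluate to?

u11 = 1, u13 = 0, u15 = 0

u0 = P NOR Q = 1 NOR 0 = 0
u1 = T NOR u0 = 0 NOR 0 = 1
u3 = R NOR u1 = 0 NOR 1 = 0
u5 = S OR u1 = 1 OR 1 = 1
u6 = u5 NOR u3 = 1 NOR 0 = 0
u7 = u6 NOR S = 0 NOR 1 = 0
u8 = u7 NOR u3 = 0 NOR 0 = 1
u10 = u7 NOR u8 = 0 NOR 1 = 0
u11 = NOT Q = NOT 0 = 1
u13 = u11 NOR T = 1 NOR 0 = 0
u15 = u5 NOR u10 = 1 NOR 0 = 0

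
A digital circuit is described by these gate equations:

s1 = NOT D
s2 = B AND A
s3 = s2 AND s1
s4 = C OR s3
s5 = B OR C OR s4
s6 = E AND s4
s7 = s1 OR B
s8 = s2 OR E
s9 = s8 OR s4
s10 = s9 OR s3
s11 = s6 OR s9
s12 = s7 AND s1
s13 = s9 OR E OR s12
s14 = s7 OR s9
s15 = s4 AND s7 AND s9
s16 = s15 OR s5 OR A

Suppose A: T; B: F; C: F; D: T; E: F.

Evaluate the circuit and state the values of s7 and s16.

s7 = F; s16 = T

s1 = NOT D = NOT T = F
s2 = B AND A = F AND T = F
s3 = s2 AND s1 = F AND F = F
s4 = C OR s3 = F OR F = F
s5 = B OR C OR s4 = F OR F OR F = F
s7 = s1 OR B = F OR F = F
s8 = s2 OR E = F OR F = F
s9 = s8 OR s4 = F OR F = F
s15 = s4 AND s7 AND s9 = F AND F AND F = F
s16 = s15 OR s5 OR A = F OR F OR T = T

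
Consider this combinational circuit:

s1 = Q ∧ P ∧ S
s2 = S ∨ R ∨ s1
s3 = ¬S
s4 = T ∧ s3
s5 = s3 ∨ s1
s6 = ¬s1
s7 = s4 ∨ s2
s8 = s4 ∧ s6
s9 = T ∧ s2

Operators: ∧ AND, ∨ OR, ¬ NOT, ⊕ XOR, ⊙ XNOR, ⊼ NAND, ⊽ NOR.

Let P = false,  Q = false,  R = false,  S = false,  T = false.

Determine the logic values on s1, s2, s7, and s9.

s1 = false; s2 = false; s7 = false; s9 = false

s1 = Q AND P AND S = false AND false AND false = false
s2 = S OR R OR s1 = false OR false OR false = false
s3 = NOT S = NOT false = true
s4 = T AND s3 = false AND true = false
s7 = s4 OR s2 = false OR false = false
s9 = T AND s2 = false AND false = false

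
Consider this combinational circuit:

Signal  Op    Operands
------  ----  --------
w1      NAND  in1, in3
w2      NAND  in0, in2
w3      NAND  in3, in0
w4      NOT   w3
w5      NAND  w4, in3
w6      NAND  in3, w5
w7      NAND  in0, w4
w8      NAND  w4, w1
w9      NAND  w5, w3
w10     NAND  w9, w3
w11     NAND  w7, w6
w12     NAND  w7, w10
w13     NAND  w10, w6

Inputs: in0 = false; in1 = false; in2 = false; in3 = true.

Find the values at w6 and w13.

w3 = in3 NAND in0 = true NAND false = true
w4 = NOT w3 = NOT true = false
w5 = w4 NAND in3 = false NAND true = true
w6 = in3 NAND w5 = true NAND true = false
w9 = w5 NAND w3 = true NAND true = false
w10 = w9 NAND w3 = false NAND true = true
w13 = w10 NAND w6 = true NAND false = true

w6 = false; w13 = true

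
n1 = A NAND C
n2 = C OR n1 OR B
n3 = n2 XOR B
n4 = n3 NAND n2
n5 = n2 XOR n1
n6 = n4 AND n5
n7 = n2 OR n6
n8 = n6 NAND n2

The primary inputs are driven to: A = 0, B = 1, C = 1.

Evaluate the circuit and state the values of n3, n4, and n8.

n3 = 0, n4 = 1, n8 = 1

n1 = A NAND C = 0 NAND 1 = 1
n2 = C OR n1 OR B = 1 OR 1 OR 1 = 1
n3 = n2 XOR B = 1 XOR 1 = 0
n4 = n3 NAND n2 = 0 NAND 1 = 1
n5 = n2 XOR n1 = 1 XOR 1 = 0
n6 = n4 AND n5 = 1 AND 0 = 0
n8 = n6 NAND n2 = 0 NAND 1 = 1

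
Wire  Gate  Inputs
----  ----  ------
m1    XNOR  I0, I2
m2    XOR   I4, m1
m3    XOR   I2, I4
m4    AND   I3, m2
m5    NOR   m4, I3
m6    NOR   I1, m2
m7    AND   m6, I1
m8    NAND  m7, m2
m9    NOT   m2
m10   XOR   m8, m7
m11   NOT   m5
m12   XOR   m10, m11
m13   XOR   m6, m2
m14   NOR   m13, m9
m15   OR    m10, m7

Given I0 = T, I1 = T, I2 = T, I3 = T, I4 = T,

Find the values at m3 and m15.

m3 = F, m15 = T

m1 = I0 XNOR I2 = T XNOR T = T
m2 = I4 XOR m1 = T XOR T = F
m3 = I2 XOR I4 = T XOR T = F
m6 = I1 NOR m2 = T NOR F = F
m7 = m6 AND I1 = F AND T = F
m8 = m7 NAND m2 = F NAND F = T
m10 = m8 XOR m7 = T XOR F = T
m15 = m10 OR m7 = T OR F = T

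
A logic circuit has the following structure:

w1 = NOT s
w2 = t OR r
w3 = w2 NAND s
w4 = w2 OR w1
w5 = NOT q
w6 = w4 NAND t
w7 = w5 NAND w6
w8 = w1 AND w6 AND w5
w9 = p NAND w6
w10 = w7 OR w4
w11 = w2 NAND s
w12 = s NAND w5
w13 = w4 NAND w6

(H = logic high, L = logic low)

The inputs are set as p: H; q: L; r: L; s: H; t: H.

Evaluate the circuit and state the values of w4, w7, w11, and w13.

w4 = H; w7 = H; w11 = L; w13 = H

w1 = NOT s = NOT H = L
w2 = t OR r = H OR L = H
w4 = w2 OR w1 = H OR L = H
w5 = NOT q = NOT L = H
w6 = w4 NAND t = H NAND H = L
w7 = w5 NAND w6 = H NAND L = H
w11 = w2 NAND s = H NAND H = L
w13 = w4 NAND w6 = H NAND L = H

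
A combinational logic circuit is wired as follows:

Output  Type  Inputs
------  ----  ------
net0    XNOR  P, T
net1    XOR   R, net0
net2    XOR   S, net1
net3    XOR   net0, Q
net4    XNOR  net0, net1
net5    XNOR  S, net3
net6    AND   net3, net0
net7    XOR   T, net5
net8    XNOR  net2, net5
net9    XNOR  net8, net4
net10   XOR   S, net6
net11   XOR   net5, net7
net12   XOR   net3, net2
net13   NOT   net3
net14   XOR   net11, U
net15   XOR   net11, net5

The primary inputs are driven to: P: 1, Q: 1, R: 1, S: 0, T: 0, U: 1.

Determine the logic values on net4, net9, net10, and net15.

net0 = P XNOR T = 1 XNOR 0 = 0
net1 = R XOR net0 = 1 XOR 0 = 1
net2 = S XOR net1 = 0 XOR 1 = 1
net3 = net0 XOR Q = 0 XOR 1 = 1
net4 = net0 XNOR net1 = 0 XNOR 1 = 0
net5 = S XNOR net3 = 0 XNOR 1 = 0
net6 = net3 AND net0 = 1 AND 0 = 0
net7 = T XOR net5 = 0 XOR 0 = 0
net8 = net2 XNOR net5 = 1 XNOR 0 = 0
net9 = net8 XNOR net4 = 0 XNOR 0 = 1
net10 = S XOR net6 = 0 XOR 0 = 0
net11 = net5 XOR net7 = 0 XOR 0 = 0
net15 = net11 XOR net5 = 0 XOR 0 = 0

net4 = 0; net9 = 1; net10 = 0; net15 = 0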